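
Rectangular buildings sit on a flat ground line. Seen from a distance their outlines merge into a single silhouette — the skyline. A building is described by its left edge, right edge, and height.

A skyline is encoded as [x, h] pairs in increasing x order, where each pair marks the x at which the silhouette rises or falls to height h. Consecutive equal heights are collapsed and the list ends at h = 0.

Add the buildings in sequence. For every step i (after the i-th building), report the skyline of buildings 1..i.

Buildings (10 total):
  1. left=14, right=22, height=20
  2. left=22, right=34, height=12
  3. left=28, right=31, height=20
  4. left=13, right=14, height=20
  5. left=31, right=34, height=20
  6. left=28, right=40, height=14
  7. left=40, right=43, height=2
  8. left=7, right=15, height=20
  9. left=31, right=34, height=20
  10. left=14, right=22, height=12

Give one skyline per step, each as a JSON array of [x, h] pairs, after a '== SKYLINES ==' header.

== SKYLINES ==
[[14,20],[22,0]]
[[14,20],[22,12],[34,0]]
[[14,20],[22,12],[28,20],[31,12],[34,0]]
[[13,20],[22,12],[28,20],[31,12],[34,0]]
[[13,20],[22,12],[28,20],[34,0]]
[[13,20],[22,12],[28,20],[34,14],[40,0]]
[[13,20],[22,12],[28,20],[34,14],[40,2],[43,0]]
[[7,20],[22,12],[28,20],[34,14],[40,2],[43,0]]
[[7,20],[22,12],[28,20],[34,14],[40,2],[43,0]]
[[7,20],[22,12],[28,20],[34,14],[40,2],[43,0]]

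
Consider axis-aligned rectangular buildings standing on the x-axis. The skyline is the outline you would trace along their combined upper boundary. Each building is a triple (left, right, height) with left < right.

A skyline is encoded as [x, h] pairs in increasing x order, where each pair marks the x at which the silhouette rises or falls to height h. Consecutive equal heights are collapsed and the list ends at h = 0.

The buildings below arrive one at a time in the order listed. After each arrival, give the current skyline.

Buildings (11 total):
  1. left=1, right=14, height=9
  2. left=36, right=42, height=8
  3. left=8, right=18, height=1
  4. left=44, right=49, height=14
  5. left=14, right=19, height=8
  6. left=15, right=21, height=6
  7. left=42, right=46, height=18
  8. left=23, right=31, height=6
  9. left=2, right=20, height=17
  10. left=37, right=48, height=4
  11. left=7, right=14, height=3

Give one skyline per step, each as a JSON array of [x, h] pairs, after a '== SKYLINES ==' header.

== SKYLINES ==
[[1,9],[14,0]]
[[1,9],[14,0],[36,8],[42,0]]
[[1,9],[14,1],[18,0],[36,8],[42,0]]
[[1,9],[14,1],[18,0],[36,8],[42,0],[44,14],[49,0]]
[[1,9],[14,8],[19,0],[36,8],[42,0],[44,14],[49,0]]
[[1,9],[14,8],[19,6],[21,0],[36,8],[42,0],[44,14],[49,0]]
[[1,9],[14,8],[19,6],[21,0],[36,8],[42,18],[46,14],[49,0]]
[[1,9],[14,8],[19,6],[21,0],[23,6],[31,0],[36,8],[42,18],[46,14],[49,0]]
[[1,9],[2,17],[20,6],[21,0],[23,6],[31,0],[36,8],[42,18],[46,14],[49,0]]
[[1,9],[2,17],[20,6],[21,0],[23,6],[31,0],[36,8],[42,18],[46,14],[49,0]]
[[1,9],[2,17],[20,6],[21,0],[23,6],[31,0],[36,8],[42,18],[46,14],[49,0]]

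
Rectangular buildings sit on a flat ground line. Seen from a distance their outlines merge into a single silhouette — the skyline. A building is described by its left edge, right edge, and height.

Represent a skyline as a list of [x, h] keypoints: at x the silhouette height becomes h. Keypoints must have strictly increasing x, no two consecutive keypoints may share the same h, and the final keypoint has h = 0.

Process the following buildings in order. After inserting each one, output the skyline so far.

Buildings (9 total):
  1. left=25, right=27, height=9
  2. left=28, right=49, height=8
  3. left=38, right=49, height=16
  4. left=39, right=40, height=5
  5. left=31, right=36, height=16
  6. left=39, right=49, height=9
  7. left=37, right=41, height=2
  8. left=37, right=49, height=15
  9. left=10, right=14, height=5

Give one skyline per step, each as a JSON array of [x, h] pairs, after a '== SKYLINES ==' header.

== SKYLINES ==
[[25,9],[27,0]]
[[25,9],[27,0],[28,8],[49,0]]
[[25,9],[27,0],[28,8],[38,16],[49,0]]
[[25,9],[27,0],[28,8],[38,16],[49,0]]
[[25,9],[27,0],[28,8],[31,16],[36,8],[38,16],[49,0]]
[[25,9],[27,0],[28,8],[31,16],[36,8],[38,16],[49,0]]
[[25,9],[27,0],[28,8],[31,16],[36,8],[38,16],[49,0]]
[[25,9],[27,0],[28,8],[31,16],[36,8],[37,15],[38,16],[49,0]]
[[10,5],[14,0],[25,9],[27,0],[28,8],[31,16],[36,8],[37,15],[38,16],[49,0]]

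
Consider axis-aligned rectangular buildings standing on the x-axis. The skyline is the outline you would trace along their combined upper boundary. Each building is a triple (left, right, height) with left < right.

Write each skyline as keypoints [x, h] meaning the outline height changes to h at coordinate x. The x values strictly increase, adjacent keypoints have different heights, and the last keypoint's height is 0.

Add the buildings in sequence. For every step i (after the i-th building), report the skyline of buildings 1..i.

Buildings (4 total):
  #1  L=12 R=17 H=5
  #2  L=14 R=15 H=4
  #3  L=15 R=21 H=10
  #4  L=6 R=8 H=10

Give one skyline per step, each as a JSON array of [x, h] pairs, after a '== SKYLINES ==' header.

== SKYLINES ==
[[12,5],[17,0]]
[[12,5],[17,0]]
[[12,5],[15,10],[21,0]]
[[6,10],[8,0],[12,5],[15,10],[21,0]]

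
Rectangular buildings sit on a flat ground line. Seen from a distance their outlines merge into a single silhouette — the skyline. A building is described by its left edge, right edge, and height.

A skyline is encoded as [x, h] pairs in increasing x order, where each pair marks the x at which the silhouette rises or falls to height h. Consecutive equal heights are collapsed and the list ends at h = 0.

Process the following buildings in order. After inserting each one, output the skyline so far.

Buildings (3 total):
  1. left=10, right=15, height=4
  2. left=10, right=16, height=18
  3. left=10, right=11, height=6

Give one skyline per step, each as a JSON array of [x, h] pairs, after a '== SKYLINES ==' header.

== SKYLINES ==
[[10,4],[15,0]]
[[10,18],[16,0]]
[[10,18],[16,0]]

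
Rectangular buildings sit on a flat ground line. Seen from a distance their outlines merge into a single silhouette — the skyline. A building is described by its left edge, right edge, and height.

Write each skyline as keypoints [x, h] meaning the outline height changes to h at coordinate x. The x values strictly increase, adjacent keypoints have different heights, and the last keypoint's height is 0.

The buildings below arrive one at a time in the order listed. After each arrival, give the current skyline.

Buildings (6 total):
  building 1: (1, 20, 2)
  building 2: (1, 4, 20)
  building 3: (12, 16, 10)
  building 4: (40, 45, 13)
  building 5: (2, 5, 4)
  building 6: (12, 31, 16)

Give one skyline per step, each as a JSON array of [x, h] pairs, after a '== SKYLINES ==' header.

== SKYLINES ==
[[1,2],[20,0]]
[[1,20],[4,2],[20,0]]
[[1,20],[4,2],[12,10],[16,2],[20,0]]
[[1,20],[4,2],[12,10],[16,2],[20,0],[40,13],[45,0]]
[[1,20],[4,4],[5,2],[12,10],[16,2],[20,0],[40,13],[45,0]]
[[1,20],[4,4],[5,2],[12,16],[31,0],[40,13],[45,0]]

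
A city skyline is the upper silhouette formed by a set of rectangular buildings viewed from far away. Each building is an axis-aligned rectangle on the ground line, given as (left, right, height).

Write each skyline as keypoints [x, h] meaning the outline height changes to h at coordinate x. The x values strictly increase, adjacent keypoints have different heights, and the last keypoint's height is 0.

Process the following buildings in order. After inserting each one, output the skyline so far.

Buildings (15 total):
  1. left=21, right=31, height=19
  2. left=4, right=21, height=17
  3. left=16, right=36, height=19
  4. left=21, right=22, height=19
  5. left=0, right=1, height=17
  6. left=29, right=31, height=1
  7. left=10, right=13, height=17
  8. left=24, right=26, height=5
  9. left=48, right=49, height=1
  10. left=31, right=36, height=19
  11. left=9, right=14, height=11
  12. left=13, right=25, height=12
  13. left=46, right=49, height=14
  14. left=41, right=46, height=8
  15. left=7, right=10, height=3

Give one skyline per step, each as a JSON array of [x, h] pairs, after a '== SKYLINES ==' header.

== SKYLINES ==
[[21,19],[31,0]]
[[4,17],[21,19],[31,0]]
[[4,17],[16,19],[36,0]]
[[4,17],[16,19],[36,0]]
[[0,17],[1,0],[4,17],[16,19],[36,0]]
[[0,17],[1,0],[4,17],[16,19],[36,0]]
[[0,17],[1,0],[4,17],[16,19],[36,0]]
[[0,17],[1,0],[4,17],[16,19],[36,0]]
[[0,17],[1,0],[4,17],[16,19],[36,0],[48,1],[49,0]]
[[0,17],[1,0],[4,17],[16,19],[36,0],[48,1],[49,0]]
[[0,17],[1,0],[4,17],[16,19],[36,0],[48,1],[49,0]]
[[0,17],[1,0],[4,17],[16,19],[36,0],[48,1],[49,0]]
[[0,17],[1,0],[4,17],[16,19],[36,0],[46,14],[49,0]]
[[0,17],[1,0],[4,17],[16,19],[36,0],[41,8],[46,14],[49,0]]
[[0,17],[1,0],[4,17],[16,19],[36,0],[41,8],[46,14],[49,0]]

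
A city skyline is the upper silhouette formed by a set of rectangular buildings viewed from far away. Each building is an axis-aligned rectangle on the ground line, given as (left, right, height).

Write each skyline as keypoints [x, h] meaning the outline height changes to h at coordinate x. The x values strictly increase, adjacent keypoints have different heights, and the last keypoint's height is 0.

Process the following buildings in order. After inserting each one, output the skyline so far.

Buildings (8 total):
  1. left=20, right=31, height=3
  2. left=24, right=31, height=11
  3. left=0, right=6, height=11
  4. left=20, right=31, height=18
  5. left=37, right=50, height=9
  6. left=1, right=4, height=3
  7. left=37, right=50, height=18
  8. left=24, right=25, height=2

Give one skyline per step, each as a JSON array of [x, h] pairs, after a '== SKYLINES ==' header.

== SKYLINES ==
[[20,3],[31,0]]
[[20,3],[24,11],[31,0]]
[[0,11],[6,0],[20,3],[24,11],[31,0]]
[[0,11],[6,0],[20,18],[31,0]]
[[0,11],[6,0],[20,18],[31,0],[37,9],[50,0]]
[[0,11],[6,0],[20,18],[31,0],[37,9],[50,0]]
[[0,11],[6,0],[20,18],[31,0],[37,18],[50,0]]
[[0,11],[6,0],[20,18],[31,0],[37,18],[50,0]]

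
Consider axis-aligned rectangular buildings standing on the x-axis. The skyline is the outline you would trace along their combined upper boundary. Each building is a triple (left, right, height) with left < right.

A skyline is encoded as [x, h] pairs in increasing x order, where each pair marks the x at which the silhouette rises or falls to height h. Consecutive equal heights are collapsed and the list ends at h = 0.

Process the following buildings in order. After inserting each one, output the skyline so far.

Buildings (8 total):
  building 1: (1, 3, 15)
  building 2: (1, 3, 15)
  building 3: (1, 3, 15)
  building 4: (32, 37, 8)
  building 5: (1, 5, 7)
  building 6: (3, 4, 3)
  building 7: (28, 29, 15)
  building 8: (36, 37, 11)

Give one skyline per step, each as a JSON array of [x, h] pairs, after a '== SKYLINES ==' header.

== SKYLINES ==
[[1,15],[3,0]]
[[1,15],[3,0]]
[[1,15],[3,0]]
[[1,15],[3,0],[32,8],[37,0]]
[[1,15],[3,7],[5,0],[32,8],[37,0]]
[[1,15],[3,7],[5,0],[32,8],[37,0]]
[[1,15],[3,7],[5,0],[28,15],[29,0],[32,8],[37,0]]
[[1,15],[3,7],[5,0],[28,15],[29,0],[32,8],[36,11],[37,0]]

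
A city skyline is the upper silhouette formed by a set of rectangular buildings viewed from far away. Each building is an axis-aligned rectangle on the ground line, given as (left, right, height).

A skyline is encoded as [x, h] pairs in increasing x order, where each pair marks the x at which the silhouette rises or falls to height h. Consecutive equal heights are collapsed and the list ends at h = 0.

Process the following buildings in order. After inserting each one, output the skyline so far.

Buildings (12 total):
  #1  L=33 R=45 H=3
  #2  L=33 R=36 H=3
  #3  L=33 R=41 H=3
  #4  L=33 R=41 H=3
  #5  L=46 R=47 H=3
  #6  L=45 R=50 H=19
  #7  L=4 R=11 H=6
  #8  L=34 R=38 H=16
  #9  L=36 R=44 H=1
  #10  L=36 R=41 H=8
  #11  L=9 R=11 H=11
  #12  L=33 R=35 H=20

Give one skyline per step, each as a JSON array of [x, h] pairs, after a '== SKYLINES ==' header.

== SKYLINES ==
[[33,3],[45,0]]
[[33,3],[45,0]]
[[33,3],[45,0]]
[[33,3],[45,0]]
[[33,3],[45,0],[46,3],[47,0]]
[[33,3],[45,19],[50,0]]
[[4,6],[11,0],[33,3],[45,19],[50,0]]
[[4,6],[11,0],[33,3],[34,16],[38,3],[45,19],[50,0]]
[[4,6],[11,0],[33,3],[34,16],[38,3],[45,19],[50,0]]
[[4,6],[11,0],[33,3],[34,16],[38,8],[41,3],[45,19],[50,0]]
[[4,6],[9,11],[11,0],[33,3],[34,16],[38,8],[41,3],[45,19],[50,0]]
[[4,6],[9,11],[11,0],[33,20],[35,16],[38,8],[41,3],[45,19],[50,0]]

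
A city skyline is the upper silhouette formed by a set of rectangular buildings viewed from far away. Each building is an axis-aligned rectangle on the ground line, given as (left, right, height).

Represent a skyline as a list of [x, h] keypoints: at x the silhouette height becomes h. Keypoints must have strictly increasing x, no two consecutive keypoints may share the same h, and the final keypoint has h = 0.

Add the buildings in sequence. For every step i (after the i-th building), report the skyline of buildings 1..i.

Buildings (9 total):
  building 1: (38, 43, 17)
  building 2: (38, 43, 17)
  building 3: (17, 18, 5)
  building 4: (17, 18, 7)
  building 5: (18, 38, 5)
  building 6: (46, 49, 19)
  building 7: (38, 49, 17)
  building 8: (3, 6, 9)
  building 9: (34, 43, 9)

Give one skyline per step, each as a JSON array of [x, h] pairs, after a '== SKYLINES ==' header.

== SKYLINES ==
[[38,17],[43,0]]
[[38,17],[43,0]]
[[17,5],[18,0],[38,17],[43,0]]
[[17,7],[18,0],[38,17],[43,0]]
[[17,7],[18,5],[38,17],[43,0]]
[[17,7],[18,5],[38,17],[43,0],[46,19],[49,0]]
[[17,7],[18,5],[38,17],[46,19],[49,0]]
[[3,9],[6,0],[17,7],[18,5],[38,17],[46,19],[49,0]]
[[3,9],[6,0],[17,7],[18,5],[34,9],[38,17],[46,19],[49,0]]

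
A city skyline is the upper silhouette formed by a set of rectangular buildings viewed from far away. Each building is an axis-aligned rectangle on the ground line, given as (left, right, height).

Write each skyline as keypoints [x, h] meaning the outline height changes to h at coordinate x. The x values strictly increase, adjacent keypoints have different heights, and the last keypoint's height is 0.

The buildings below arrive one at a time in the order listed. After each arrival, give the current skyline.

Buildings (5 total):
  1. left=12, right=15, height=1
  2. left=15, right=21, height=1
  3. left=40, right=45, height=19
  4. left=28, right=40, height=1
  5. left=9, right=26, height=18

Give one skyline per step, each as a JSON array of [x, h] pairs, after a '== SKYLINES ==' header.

== SKYLINES ==
[[12,1],[15,0]]
[[12,1],[21,0]]
[[12,1],[21,0],[40,19],[45,0]]
[[12,1],[21,0],[28,1],[40,19],[45,0]]
[[9,18],[26,0],[28,1],[40,19],[45,0]]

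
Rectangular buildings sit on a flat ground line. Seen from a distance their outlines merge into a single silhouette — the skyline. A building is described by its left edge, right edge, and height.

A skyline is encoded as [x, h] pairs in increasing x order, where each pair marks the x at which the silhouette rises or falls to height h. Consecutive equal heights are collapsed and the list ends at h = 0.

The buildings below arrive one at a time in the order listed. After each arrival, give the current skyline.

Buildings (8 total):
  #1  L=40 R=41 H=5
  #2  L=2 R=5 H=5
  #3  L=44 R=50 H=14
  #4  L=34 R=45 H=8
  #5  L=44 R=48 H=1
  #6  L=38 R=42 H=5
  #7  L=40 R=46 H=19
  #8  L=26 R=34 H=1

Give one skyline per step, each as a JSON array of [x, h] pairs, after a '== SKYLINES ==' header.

== SKYLINES ==
[[40,5],[41,0]]
[[2,5],[5,0],[40,5],[41,0]]
[[2,5],[5,0],[40,5],[41,0],[44,14],[50,0]]
[[2,5],[5,0],[34,8],[44,14],[50,0]]
[[2,5],[5,0],[34,8],[44,14],[50,0]]
[[2,5],[5,0],[34,8],[44,14],[50,0]]
[[2,5],[5,0],[34,8],[40,19],[46,14],[50,0]]
[[2,5],[5,0],[26,1],[34,8],[40,19],[46,14],[50,0]]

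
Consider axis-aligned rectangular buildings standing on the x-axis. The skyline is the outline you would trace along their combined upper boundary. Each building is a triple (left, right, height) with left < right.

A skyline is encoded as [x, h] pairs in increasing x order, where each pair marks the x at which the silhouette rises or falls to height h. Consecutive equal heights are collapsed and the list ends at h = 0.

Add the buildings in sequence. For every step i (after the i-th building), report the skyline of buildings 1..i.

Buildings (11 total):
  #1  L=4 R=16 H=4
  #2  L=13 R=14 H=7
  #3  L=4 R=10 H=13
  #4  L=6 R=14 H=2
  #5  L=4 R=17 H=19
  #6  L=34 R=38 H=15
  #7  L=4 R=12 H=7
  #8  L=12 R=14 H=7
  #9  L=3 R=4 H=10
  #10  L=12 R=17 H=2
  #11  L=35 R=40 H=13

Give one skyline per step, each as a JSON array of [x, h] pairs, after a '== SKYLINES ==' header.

== SKYLINES ==
[[4,4],[16,0]]
[[4,4],[13,7],[14,4],[16,0]]
[[4,13],[10,4],[13,7],[14,4],[16,0]]
[[4,13],[10,4],[13,7],[14,4],[16,0]]
[[4,19],[17,0]]
[[4,19],[17,0],[34,15],[38,0]]
[[4,19],[17,0],[34,15],[38,0]]
[[4,19],[17,0],[34,15],[38,0]]
[[3,10],[4,19],[17,0],[34,15],[38,0]]
[[3,10],[4,19],[17,0],[34,15],[38,0]]
[[3,10],[4,19],[17,0],[34,15],[38,13],[40,0]]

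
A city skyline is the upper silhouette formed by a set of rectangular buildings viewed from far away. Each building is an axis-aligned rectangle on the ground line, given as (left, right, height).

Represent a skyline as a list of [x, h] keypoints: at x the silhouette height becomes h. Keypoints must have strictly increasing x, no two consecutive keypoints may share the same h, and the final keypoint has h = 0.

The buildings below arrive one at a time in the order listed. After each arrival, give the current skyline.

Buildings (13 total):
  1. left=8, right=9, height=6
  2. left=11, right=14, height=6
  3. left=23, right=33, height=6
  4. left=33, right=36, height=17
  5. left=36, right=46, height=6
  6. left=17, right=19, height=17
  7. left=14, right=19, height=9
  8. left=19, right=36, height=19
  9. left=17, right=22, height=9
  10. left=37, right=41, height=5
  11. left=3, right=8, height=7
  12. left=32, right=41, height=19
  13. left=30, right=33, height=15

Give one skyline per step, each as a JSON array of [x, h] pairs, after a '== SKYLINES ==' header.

== SKYLINES ==
[[8,6],[9,0]]
[[8,6],[9,0],[11,6],[14,0]]
[[8,6],[9,0],[11,6],[14,0],[23,6],[33,0]]
[[8,6],[9,0],[11,6],[14,0],[23,6],[33,17],[36,0]]
[[8,6],[9,0],[11,6],[14,0],[23,6],[33,17],[36,6],[46,0]]
[[8,6],[9,0],[11,6],[14,0],[17,17],[19,0],[23,6],[33,17],[36,6],[46,0]]
[[8,6],[9,0],[11,6],[14,9],[17,17],[19,0],[23,6],[33,17],[36,6],[46,0]]
[[8,6],[9,0],[11,6],[14,9],[17,17],[19,19],[36,6],[46,0]]
[[8,6],[9,0],[11,6],[14,9],[17,17],[19,19],[36,6],[46,0]]
[[8,6],[9,0],[11,6],[14,9],[17,17],[19,19],[36,6],[46,0]]
[[3,7],[8,6],[9,0],[11,6],[14,9],[17,17],[19,19],[36,6],[46,0]]
[[3,7],[8,6],[9,0],[11,6],[14,9],[17,17],[19,19],[41,6],[46,0]]
[[3,7],[8,6],[9,0],[11,6],[14,9],[17,17],[19,19],[41,6],[46,0]]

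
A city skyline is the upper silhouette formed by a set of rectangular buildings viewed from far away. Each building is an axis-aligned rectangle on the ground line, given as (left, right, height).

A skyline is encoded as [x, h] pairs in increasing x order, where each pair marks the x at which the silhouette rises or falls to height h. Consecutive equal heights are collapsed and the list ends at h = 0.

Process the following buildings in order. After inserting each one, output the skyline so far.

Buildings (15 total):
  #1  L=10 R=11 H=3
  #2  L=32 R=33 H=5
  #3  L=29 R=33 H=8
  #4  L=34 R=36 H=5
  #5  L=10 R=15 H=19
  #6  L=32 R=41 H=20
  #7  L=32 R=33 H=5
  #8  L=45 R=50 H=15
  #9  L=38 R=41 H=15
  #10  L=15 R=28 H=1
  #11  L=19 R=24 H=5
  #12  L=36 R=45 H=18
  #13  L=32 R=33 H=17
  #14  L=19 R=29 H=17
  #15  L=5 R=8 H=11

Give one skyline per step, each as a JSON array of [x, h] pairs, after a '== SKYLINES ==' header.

== SKYLINES ==
[[10,3],[11,0]]
[[10,3],[11,0],[32,5],[33,0]]
[[10,3],[11,0],[29,8],[33,0]]
[[10,3],[11,0],[29,8],[33,0],[34,5],[36,0]]
[[10,19],[15,0],[29,8],[33,0],[34,5],[36,0]]
[[10,19],[15,0],[29,8],[32,20],[41,0]]
[[10,19],[15,0],[29,8],[32,20],[41,0]]
[[10,19],[15,0],[29,8],[32,20],[41,0],[45,15],[50,0]]
[[10,19],[15,0],[29,8],[32,20],[41,0],[45,15],[50,0]]
[[10,19],[15,1],[28,0],[29,8],[32,20],[41,0],[45,15],[50,0]]
[[10,19],[15,1],[19,5],[24,1],[28,0],[29,8],[32,20],[41,0],[45,15],[50,0]]
[[10,19],[15,1],[19,5],[24,1],[28,0],[29,8],[32,20],[41,18],[45,15],[50,0]]
[[10,19],[15,1],[19,5],[24,1],[28,0],[29,8],[32,20],[41,18],[45,15],[50,0]]
[[10,19],[15,1],[19,17],[29,8],[32,20],[41,18],[45,15],[50,0]]
[[5,11],[8,0],[10,19],[15,1],[19,17],[29,8],[32,20],[41,18],[45,15],[50,0]]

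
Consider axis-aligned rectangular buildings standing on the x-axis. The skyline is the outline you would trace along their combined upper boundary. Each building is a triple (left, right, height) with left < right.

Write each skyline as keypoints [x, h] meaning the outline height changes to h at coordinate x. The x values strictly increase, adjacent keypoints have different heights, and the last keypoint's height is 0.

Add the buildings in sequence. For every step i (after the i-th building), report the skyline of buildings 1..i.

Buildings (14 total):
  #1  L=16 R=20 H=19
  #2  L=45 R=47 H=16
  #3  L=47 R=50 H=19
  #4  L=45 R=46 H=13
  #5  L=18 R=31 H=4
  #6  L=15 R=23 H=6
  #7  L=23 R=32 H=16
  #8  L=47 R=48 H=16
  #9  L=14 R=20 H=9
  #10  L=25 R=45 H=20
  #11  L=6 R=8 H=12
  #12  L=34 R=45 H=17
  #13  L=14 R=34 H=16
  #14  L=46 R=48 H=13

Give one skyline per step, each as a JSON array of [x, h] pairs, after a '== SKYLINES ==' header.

== SKYLINES ==
[[16,19],[20,0]]
[[16,19],[20,0],[45,16],[47,0]]
[[16,19],[20,0],[45,16],[47,19],[50,0]]
[[16,19],[20,0],[45,16],[47,19],[50,0]]
[[16,19],[20,4],[31,0],[45,16],[47,19],[50,0]]
[[15,6],[16,19],[20,6],[23,4],[31,0],[45,16],[47,19],[50,0]]
[[15,6],[16,19],[20,6],[23,16],[32,0],[45,16],[47,19],[50,0]]
[[15,6],[16,19],[20,6],[23,16],[32,0],[45,16],[47,19],[50,0]]
[[14,9],[16,19],[20,6],[23,16],[32,0],[45,16],[47,19],[50,0]]
[[14,9],[16,19],[20,6],[23,16],[25,20],[45,16],[47,19],[50,0]]
[[6,12],[8,0],[14,9],[16,19],[20,6],[23,16],[25,20],[45,16],[47,19],[50,0]]
[[6,12],[8,0],[14,9],[16,19],[20,6],[23,16],[25,20],[45,16],[47,19],[50,0]]
[[6,12],[8,0],[14,16],[16,19],[20,16],[25,20],[45,16],[47,19],[50,0]]
[[6,12],[8,0],[14,16],[16,19],[20,16],[25,20],[45,16],[47,19],[50,0]]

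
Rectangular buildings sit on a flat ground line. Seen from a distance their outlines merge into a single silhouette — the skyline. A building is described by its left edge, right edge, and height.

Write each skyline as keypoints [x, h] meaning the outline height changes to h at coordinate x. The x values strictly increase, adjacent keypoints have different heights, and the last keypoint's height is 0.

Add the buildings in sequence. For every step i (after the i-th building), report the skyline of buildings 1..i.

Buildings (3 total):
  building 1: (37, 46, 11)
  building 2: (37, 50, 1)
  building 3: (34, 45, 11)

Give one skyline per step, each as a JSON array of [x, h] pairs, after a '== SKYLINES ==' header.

== SKYLINES ==
[[37,11],[46,0]]
[[37,11],[46,1],[50,0]]
[[34,11],[46,1],[50,0]]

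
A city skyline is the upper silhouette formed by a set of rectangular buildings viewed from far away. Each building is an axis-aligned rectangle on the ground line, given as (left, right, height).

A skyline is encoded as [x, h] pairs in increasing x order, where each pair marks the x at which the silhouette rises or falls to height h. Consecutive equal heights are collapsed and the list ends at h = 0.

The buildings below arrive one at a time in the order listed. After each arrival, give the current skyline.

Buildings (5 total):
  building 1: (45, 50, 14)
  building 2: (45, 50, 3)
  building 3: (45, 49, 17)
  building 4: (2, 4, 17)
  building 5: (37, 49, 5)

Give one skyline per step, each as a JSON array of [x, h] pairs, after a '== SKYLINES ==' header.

== SKYLINES ==
[[45,14],[50,0]]
[[45,14],[50,0]]
[[45,17],[49,14],[50,0]]
[[2,17],[4,0],[45,17],[49,14],[50,0]]
[[2,17],[4,0],[37,5],[45,17],[49,14],[50,0]]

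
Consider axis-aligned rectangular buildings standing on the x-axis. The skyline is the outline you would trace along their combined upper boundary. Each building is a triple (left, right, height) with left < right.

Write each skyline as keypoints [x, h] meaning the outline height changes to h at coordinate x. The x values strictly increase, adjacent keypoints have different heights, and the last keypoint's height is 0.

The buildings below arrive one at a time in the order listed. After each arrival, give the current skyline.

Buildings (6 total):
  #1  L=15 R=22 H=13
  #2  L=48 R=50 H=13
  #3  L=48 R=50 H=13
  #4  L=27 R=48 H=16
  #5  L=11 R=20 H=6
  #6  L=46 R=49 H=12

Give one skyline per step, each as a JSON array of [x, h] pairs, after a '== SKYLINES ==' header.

== SKYLINES ==
[[15,13],[22,0]]
[[15,13],[22,0],[48,13],[50,0]]
[[15,13],[22,0],[48,13],[50,0]]
[[15,13],[22,0],[27,16],[48,13],[50,0]]
[[11,6],[15,13],[22,0],[27,16],[48,13],[50,0]]
[[11,6],[15,13],[22,0],[27,16],[48,13],[50,0]]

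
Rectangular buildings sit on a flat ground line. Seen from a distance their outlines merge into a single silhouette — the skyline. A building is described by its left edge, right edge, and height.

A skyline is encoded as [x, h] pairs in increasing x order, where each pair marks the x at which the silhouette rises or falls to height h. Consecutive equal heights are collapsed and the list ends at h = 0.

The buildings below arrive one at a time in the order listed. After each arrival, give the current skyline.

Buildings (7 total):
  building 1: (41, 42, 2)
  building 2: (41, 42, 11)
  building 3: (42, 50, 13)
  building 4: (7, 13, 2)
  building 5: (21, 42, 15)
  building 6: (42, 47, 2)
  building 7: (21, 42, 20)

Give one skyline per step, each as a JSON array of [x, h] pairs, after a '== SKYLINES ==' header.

== SKYLINES ==
[[41,2],[42,0]]
[[41,11],[42,0]]
[[41,11],[42,13],[50,0]]
[[7,2],[13,0],[41,11],[42,13],[50,0]]
[[7,2],[13,0],[21,15],[42,13],[50,0]]
[[7,2],[13,0],[21,15],[42,13],[50,0]]
[[7,2],[13,0],[21,20],[42,13],[50,0]]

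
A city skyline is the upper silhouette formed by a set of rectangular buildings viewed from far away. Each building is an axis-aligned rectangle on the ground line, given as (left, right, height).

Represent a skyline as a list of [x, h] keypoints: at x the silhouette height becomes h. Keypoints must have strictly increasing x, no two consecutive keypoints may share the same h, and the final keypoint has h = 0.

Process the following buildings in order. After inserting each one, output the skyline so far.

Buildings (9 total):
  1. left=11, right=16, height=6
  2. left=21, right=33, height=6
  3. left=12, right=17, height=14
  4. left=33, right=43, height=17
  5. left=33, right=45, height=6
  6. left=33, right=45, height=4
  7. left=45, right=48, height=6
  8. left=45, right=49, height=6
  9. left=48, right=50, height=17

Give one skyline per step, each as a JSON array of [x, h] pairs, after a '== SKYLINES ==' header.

== SKYLINES ==
[[11,6],[16,0]]
[[11,6],[16,0],[21,6],[33,0]]
[[11,6],[12,14],[17,0],[21,6],[33,0]]
[[11,6],[12,14],[17,0],[21,6],[33,17],[43,0]]
[[11,6],[12,14],[17,0],[21,6],[33,17],[43,6],[45,0]]
[[11,6],[12,14],[17,0],[21,6],[33,17],[43,6],[45,0]]
[[11,6],[12,14],[17,0],[21,6],[33,17],[43,6],[48,0]]
[[11,6],[12,14],[17,0],[21,6],[33,17],[43,6],[49,0]]
[[11,6],[12,14],[17,0],[21,6],[33,17],[43,6],[48,17],[50,0]]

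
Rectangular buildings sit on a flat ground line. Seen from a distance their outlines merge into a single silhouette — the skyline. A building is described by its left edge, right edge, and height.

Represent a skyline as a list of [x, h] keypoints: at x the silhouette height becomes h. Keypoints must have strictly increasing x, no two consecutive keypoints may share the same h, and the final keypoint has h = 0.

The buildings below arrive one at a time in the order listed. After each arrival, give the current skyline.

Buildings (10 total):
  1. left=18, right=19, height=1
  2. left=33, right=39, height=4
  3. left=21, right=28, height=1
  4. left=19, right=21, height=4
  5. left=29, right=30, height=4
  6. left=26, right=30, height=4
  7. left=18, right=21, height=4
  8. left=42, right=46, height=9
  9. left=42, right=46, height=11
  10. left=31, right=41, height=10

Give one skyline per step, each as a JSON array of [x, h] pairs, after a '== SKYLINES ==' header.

== SKYLINES ==
[[18,1],[19,0]]
[[18,1],[19,0],[33,4],[39,0]]
[[18,1],[19,0],[21,1],[28,0],[33,4],[39,0]]
[[18,1],[19,4],[21,1],[28,0],[33,4],[39,0]]
[[18,1],[19,4],[21,1],[28,0],[29,4],[30,0],[33,4],[39,0]]
[[18,1],[19,4],[21,1],[26,4],[30,0],[33,4],[39,0]]
[[18,4],[21,1],[26,4],[30,0],[33,4],[39,0]]
[[18,4],[21,1],[26,4],[30,0],[33,4],[39,0],[42,9],[46,0]]
[[18,4],[21,1],[26,4],[30,0],[33,4],[39,0],[42,11],[46,0]]
[[18,4],[21,1],[26,4],[30,0],[31,10],[41,0],[42,11],[46,0]]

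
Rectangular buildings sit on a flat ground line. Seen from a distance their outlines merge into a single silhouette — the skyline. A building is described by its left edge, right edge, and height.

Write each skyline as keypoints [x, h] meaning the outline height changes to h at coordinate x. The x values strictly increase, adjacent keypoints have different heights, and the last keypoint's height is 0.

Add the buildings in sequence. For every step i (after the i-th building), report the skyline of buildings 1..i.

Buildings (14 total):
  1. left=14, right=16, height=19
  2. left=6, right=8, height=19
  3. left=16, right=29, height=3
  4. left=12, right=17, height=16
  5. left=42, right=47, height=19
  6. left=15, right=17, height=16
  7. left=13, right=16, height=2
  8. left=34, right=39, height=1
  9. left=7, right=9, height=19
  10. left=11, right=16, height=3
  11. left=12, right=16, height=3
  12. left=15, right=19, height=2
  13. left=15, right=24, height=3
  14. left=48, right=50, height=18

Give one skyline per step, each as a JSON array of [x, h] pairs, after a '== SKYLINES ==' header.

== SKYLINES ==
[[14,19],[16,0]]
[[6,19],[8,0],[14,19],[16,0]]
[[6,19],[8,0],[14,19],[16,3],[29,0]]
[[6,19],[8,0],[12,16],[14,19],[16,16],[17,3],[29,0]]
[[6,19],[8,0],[12,16],[14,19],[16,16],[17,3],[29,0],[42,19],[47,0]]
[[6,19],[8,0],[12,16],[14,19],[16,16],[17,3],[29,0],[42,19],[47,0]]
[[6,19],[8,0],[12,16],[14,19],[16,16],[17,3],[29,0],[42,19],[47,0]]
[[6,19],[8,0],[12,16],[14,19],[16,16],[17,3],[29,0],[34,1],[39,0],[42,19],[47,0]]
[[6,19],[9,0],[12,16],[14,19],[16,16],[17,3],[29,0],[34,1],[39,0],[42,19],[47,0]]
[[6,19],[9,0],[11,3],[12,16],[14,19],[16,16],[17,3],[29,0],[34,1],[39,0],[42,19],[47,0]]
[[6,19],[9,0],[11,3],[12,16],[14,19],[16,16],[17,3],[29,0],[34,1],[39,0],[42,19],[47,0]]
[[6,19],[9,0],[11,3],[12,16],[14,19],[16,16],[17,3],[29,0],[34,1],[39,0],[42,19],[47,0]]
[[6,19],[9,0],[11,3],[12,16],[14,19],[16,16],[17,3],[29,0],[34,1],[39,0],[42,19],[47,0]]
[[6,19],[9,0],[11,3],[12,16],[14,19],[16,16],[17,3],[29,0],[34,1],[39,0],[42,19],[47,0],[48,18],[50,0]]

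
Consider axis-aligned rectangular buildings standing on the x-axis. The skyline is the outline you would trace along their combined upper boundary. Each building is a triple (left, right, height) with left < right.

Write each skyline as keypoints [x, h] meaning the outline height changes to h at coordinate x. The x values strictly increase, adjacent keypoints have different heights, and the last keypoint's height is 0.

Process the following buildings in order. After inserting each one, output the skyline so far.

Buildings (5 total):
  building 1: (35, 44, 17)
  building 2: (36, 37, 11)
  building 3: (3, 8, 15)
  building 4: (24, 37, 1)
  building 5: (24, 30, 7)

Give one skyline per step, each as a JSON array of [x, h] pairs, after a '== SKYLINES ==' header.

== SKYLINES ==
[[35,17],[44,0]]
[[35,17],[44,0]]
[[3,15],[8,0],[35,17],[44,0]]
[[3,15],[8,0],[24,1],[35,17],[44,0]]
[[3,15],[8,0],[24,7],[30,1],[35,17],[44,0]]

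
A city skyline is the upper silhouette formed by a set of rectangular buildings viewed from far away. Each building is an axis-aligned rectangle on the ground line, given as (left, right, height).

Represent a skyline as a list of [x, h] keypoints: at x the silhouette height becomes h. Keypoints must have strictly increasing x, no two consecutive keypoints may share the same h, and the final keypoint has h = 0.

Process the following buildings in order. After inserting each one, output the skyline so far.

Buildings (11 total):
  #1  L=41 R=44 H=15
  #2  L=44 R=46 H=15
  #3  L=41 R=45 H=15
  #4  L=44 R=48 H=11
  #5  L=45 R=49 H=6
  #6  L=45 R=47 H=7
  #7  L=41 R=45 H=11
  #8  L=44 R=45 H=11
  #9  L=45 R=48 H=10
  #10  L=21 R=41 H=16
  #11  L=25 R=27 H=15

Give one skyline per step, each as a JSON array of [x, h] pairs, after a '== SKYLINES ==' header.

== SKYLINES ==
[[41,15],[44,0]]
[[41,15],[46,0]]
[[41,15],[46,0]]
[[41,15],[46,11],[48,0]]
[[41,15],[46,11],[48,6],[49,0]]
[[41,15],[46,11],[48,6],[49,0]]
[[41,15],[46,11],[48,6],[49,0]]
[[41,15],[46,11],[48,6],[49,0]]
[[41,15],[46,11],[48,6],[49,0]]
[[21,16],[41,15],[46,11],[48,6],[49,0]]
[[21,16],[41,15],[46,11],[48,6],[49,0]]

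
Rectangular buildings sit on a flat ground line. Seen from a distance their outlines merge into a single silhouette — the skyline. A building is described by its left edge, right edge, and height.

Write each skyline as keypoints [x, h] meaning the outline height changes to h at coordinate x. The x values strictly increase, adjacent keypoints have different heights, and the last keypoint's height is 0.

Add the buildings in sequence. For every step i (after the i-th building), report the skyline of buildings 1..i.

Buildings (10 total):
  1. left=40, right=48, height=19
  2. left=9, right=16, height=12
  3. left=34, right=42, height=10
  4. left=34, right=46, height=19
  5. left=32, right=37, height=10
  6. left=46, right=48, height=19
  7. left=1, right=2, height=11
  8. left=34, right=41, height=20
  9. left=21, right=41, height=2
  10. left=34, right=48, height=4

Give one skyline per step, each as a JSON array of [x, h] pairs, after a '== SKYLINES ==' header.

== SKYLINES ==
[[40,19],[48,0]]
[[9,12],[16,0],[40,19],[48,0]]
[[9,12],[16,0],[34,10],[40,19],[48,0]]
[[9,12],[16,0],[34,19],[48,0]]
[[9,12],[16,0],[32,10],[34,19],[48,0]]
[[9,12],[16,0],[32,10],[34,19],[48,0]]
[[1,11],[2,0],[9,12],[16,0],[32,10],[34,19],[48,0]]
[[1,11],[2,0],[9,12],[16,0],[32,10],[34,20],[41,19],[48,0]]
[[1,11],[2,0],[9,12],[16,0],[21,2],[32,10],[34,20],[41,19],[48,0]]
[[1,11],[2,0],[9,12],[16,0],[21,2],[32,10],[34,20],[41,19],[48,0]]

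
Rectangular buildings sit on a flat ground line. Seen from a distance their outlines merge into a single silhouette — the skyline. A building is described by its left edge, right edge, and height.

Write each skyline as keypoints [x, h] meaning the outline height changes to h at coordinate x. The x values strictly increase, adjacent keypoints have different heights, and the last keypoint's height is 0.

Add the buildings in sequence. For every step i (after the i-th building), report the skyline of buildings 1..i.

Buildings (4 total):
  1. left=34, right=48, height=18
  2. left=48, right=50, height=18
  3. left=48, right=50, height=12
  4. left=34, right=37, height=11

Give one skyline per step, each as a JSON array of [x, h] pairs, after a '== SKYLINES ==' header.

== SKYLINES ==
[[34,18],[48,0]]
[[34,18],[50,0]]
[[34,18],[50,0]]
[[34,18],[50,0]]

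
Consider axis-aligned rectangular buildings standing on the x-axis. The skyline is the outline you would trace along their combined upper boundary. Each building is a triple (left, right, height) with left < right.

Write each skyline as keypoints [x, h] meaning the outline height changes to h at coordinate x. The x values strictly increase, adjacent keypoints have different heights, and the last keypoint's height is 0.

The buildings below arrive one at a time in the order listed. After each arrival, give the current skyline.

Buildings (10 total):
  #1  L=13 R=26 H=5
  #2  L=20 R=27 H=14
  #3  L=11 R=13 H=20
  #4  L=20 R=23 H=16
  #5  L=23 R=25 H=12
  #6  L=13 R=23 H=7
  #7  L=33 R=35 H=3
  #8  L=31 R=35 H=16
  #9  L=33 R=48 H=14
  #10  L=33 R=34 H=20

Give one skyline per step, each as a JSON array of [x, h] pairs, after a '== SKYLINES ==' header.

== SKYLINES ==
[[13,5],[26,0]]
[[13,5],[20,14],[27,0]]
[[11,20],[13,5],[20,14],[27,0]]
[[11,20],[13,5],[20,16],[23,14],[27,0]]
[[11,20],[13,5],[20,16],[23,14],[27,0]]
[[11,20],[13,7],[20,16],[23,14],[27,0]]
[[11,20],[13,7],[20,16],[23,14],[27,0],[33,3],[35,0]]
[[11,20],[13,7],[20,16],[23,14],[27,0],[31,16],[35,0]]
[[11,20],[13,7],[20,16],[23,14],[27,0],[31,16],[35,14],[48,0]]
[[11,20],[13,7],[20,16],[23,14],[27,0],[31,16],[33,20],[34,16],[35,14],[48,0]]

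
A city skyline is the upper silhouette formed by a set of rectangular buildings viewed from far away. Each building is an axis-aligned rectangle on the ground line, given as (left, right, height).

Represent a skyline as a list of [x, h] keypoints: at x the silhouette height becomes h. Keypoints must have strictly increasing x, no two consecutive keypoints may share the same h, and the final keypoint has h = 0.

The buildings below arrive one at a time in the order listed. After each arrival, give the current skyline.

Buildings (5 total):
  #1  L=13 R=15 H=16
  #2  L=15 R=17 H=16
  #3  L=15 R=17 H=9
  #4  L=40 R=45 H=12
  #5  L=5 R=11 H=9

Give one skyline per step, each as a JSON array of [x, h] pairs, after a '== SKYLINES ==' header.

== SKYLINES ==
[[13,16],[15,0]]
[[13,16],[17,0]]
[[13,16],[17,0]]
[[13,16],[17,0],[40,12],[45,0]]
[[5,9],[11,0],[13,16],[17,0],[40,12],[45,0]]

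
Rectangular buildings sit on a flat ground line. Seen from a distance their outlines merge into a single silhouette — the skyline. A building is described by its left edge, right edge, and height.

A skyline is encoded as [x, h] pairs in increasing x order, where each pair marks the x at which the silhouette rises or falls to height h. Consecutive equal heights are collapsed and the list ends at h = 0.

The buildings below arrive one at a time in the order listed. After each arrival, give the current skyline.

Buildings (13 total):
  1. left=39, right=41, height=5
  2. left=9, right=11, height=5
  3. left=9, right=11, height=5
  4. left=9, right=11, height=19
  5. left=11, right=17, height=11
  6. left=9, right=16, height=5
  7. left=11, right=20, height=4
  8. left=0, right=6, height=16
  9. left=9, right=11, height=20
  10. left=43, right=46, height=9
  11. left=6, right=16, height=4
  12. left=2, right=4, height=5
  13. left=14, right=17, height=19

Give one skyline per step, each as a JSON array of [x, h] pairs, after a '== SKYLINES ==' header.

== SKYLINES ==
[[39,5],[41,0]]
[[9,5],[11,0],[39,5],[41,0]]
[[9,5],[11,0],[39,5],[41,0]]
[[9,19],[11,0],[39,5],[41,0]]
[[9,19],[11,11],[17,0],[39,5],[41,0]]
[[9,19],[11,11],[17,0],[39,5],[41,0]]
[[9,19],[11,11],[17,4],[20,0],[39,5],[41,0]]
[[0,16],[6,0],[9,19],[11,11],[17,4],[20,0],[39,5],[41,0]]
[[0,16],[6,0],[9,20],[11,11],[17,4],[20,0],[39,5],[41,0]]
[[0,16],[6,0],[9,20],[11,11],[17,4],[20,0],[39,5],[41,0],[43,9],[46,0]]
[[0,16],[6,4],[9,20],[11,11],[17,4],[20,0],[39,5],[41,0],[43,9],[46,0]]
[[0,16],[6,4],[9,20],[11,11],[17,4],[20,0],[39,5],[41,0],[43,9],[46,0]]
[[0,16],[6,4],[9,20],[11,11],[14,19],[17,4],[20,0],[39,5],[41,0],[43,9],[46,0]]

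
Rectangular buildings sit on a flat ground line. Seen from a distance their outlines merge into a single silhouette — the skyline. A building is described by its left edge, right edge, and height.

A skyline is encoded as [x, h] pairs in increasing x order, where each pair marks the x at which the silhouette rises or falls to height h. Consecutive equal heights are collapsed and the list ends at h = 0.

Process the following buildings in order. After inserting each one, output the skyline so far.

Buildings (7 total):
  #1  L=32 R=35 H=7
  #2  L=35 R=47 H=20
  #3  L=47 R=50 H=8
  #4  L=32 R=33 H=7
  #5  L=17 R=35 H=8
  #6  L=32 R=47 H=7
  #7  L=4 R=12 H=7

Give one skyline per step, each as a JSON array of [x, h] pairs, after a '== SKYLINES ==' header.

== SKYLINES ==
[[32,7],[35,0]]
[[32,7],[35,20],[47,0]]
[[32,7],[35,20],[47,8],[50,0]]
[[32,7],[35,20],[47,8],[50,0]]
[[17,8],[35,20],[47,8],[50,0]]
[[17,8],[35,20],[47,8],[50,0]]
[[4,7],[12,0],[17,8],[35,20],[47,8],[50,0]]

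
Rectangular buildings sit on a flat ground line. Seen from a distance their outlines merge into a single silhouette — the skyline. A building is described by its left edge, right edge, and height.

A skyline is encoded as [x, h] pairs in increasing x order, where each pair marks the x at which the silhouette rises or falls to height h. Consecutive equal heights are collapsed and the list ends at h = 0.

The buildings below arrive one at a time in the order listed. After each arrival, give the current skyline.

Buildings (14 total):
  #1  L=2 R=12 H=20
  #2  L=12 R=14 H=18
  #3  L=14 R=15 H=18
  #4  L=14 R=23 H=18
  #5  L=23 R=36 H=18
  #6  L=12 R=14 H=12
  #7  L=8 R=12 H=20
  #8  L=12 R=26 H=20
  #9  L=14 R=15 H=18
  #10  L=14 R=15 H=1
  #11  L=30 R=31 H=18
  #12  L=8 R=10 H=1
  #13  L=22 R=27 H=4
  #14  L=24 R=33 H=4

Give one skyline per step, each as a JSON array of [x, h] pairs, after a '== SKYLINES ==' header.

== SKYLINES ==
[[2,20],[12,0]]
[[2,20],[12,18],[14,0]]
[[2,20],[12,18],[15,0]]
[[2,20],[12,18],[23,0]]
[[2,20],[12,18],[36,0]]
[[2,20],[12,18],[36,0]]
[[2,20],[12,18],[36,0]]
[[2,20],[26,18],[36,0]]
[[2,20],[26,18],[36,0]]
[[2,20],[26,18],[36,0]]
[[2,20],[26,18],[36,0]]
[[2,20],[26,18],[36,0]]
[[2,20],[26,18],[36,0]]
[[2,20],[26,18],[36,0]]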